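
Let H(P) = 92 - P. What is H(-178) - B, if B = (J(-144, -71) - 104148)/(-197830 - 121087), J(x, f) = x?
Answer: 86003298/318917 ≈ 269.67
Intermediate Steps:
B = 104292/318917 (B = (-144 - 104148)/(-197830 - 121087) = -104292/(-318917) = -104292*(-1/318917) = 104292/318917 ≈ 0.32702)
H(-178) - B = (92 - 1*(-178)) - 1*104292/318917 = (92 + 178) - 104292/318917 = 270 - 104292/318917 = 86003298/318917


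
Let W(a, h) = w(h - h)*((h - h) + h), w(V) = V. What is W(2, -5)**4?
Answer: 0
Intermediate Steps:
W(a, h) = 0 (W(a, h) = (h - h)*((h - h) + h) = 0*(0 + h) = 0*h = 0)
W(2, -5)**4 = 0**4 = 0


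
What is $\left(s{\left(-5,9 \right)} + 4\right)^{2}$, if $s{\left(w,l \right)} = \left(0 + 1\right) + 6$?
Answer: $121$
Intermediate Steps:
$s{\left(w,l \right)} = 7$ ($s{\left(w,l \right)} = 1 + 6 = 7$)
$\left(s{\left(-5,9 \right)} + 4\right)^{2} = \left(7 + 4\right)^{2} = 11^{2} = 121$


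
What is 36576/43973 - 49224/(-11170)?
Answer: 1286540436/245589205 ≈ 5.2386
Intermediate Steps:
36576/43973 - 49224/(-11170) = 36576*(1/43973) - 49224*(-1/11170) = 36576/43973 + 24612/5585 = 1286540436/245589205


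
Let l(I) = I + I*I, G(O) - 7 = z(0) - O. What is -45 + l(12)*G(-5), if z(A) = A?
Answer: 1827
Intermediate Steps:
G(O) = 7 - O (G(O) = 7 + (0 - O) = 7 - O)
l(I) = I + I²
-45 + l(12)*G(-5) = -45 + (12*(1 + 12))*(7 - 1*(-5)) = -45 + (12*13)*(7 + 5) = -45 + 156*12 = -45 + 1872 = 1827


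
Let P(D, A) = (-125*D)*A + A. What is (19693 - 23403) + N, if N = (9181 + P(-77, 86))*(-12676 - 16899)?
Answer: -24754781485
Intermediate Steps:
P(D, A) = A - 125*A*D (P(D, A) = -125*A*D + A = A - 125*A*D)
N = -24754777775 (N = (9181 + 86*(1 - 125*(-77)))*(-12676 - 16899) = (9181 + 86*(1 + 9625))*(-29575) = (9181 + 86*9626)*(-29575) = (9181 + 827836)*(-29575) = 837017*(-29575) = -24754777775)
(19693 - 23403) + N = (19693 - 23403) - 24754777775 = -3710 - 24754777775 = -24754781485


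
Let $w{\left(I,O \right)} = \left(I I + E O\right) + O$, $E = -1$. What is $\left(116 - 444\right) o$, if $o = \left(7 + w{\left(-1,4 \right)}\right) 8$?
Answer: $-20992$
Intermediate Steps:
$w{\left(I,O \right)} = I^{2}$ ($w{\left(I,O \right)} = \left(I I - O\right) + O = \left(I^{2} - O\right) + O = I^{2}$)
$o = 64$ ($o = \left(7 + \left(-1\right)^{2}\right) 8 = \left(7 + 1\right) 8 = 8 \cdot 8 = 64$)
$\left(116 - 444\right) o = \left(116 - 444\right) 64 = \left(-328\right) 64 = -20992$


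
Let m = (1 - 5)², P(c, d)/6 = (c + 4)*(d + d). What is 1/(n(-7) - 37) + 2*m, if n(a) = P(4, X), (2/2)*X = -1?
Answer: 4255/133 ≈ 31.992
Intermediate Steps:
X = -1
P(c, d) = 12*d*(4 + c) (P(c, d) = 6*((c + 4)*(d + d)) = 6*((4 + c)*(2*d)) = 6*(2*d*(4 + c)) = 12*d*(4 + c))
n(a) = -96 (n(a) = 12*(-1)*(4 + 4) = 12*(-1)*8 = -96)
m = 16 (m = (-4)² = 16)
1/(n(-7) - 37) + 2*m = 1/(-96 - 37) + 2*16 = 1/(-133) + 32 = -1/133 + 32 = 4255/133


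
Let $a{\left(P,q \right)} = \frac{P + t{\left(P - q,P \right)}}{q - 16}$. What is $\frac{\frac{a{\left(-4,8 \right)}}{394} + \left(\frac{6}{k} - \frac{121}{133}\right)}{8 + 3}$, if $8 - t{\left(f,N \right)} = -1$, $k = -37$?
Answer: $- \frac{16651405}{170620912} \approx -0.097593$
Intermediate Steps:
$t{\left(f,N \right)} = 9$ ($t{\left(f,N \right)} = 8 - -1 = 8 + 1 = 9$)
$a{\left(P,q \right)} = \frac{9 + P}{-16 + q}$ ($a{\left(P,q \right)} = \frac{P + 9}{q - 16} = \frac{9 + P}{-16 + q}$)
$\frac{\frac{a{\left(-4,8 \right)}}{394} + \left(\frac{6}{k} - \frac{121}{133}\right)}{8 + 3} = \frac{\frac{\frac{1}{-16 + 8} \left(9 - 4\right)}{394} + \left(\frac{6}{-37} - \frac{121}{133}\right)}{8 + 3} = \frac{\frac{1}{-8} \cdot 5 \cdot \frac{1}{394} + \left(6 \left(- \frac{1}{37}\right) - \frac{121}{133}\right)}{11} = \left(\left(- \frac{1}{8}\right) 5 \cdot \frac{1}{394} - \frac{5275}{4921}\right) \frac{1}{11} = \left(\left(- \frac{5}{8}\right) \frac{1}{394} - \frac{5275}{4921}\right) \frac{1}{11} = \left(- \frac{5}{3152} - \frac{5275}{4921}\right) \frac{1}{11} = \left(- \frac{16651405}{15510992}\right) \frac{1}{11} = - \frac{16651405}{170620912}$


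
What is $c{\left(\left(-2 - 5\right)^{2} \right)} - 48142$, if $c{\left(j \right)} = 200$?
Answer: $-47942$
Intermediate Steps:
$c{\left(\left(-2 - 5\right)^{2} \right)} - 48142 = 200 - 48142 = -47942$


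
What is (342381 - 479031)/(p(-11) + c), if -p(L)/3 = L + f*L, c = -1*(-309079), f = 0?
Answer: -68325/154556 ≈ -0.44207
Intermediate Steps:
c = 309079
p(L) = -3*L (p(L) = -3*(L + 0*L) = -3*(L + 0) = -3*L)
(342381 - 479031)/(p(-11) + c) = (342381 - 479031)/(-3*(-11) + 309079) = -136650/(33 + 309079) = -136650/309112 = -136650*1/309112 = -68325/154556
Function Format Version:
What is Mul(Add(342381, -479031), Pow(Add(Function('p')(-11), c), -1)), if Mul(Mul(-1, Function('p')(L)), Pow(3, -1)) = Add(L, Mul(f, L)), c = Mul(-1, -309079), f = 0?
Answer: Rational(-68325, 154556) ≈ -0.44207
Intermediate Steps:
c = 309079
Function('p')(L) = Mul(-3, L) (Function('p')(L) = Mul(-3, Add(L, Mul(0, L))) = Mul(-3, Add(L, 0)) = Mul(-3, L))
Mul(Add(342381, -479031), Pow(Add(Function('p')(-11), c), -1)) = Mul(Add(342381, -479031), Pow(Add(Mul(-3, -11), 309079), -1)) = Mul(-136650, Pow(Add(33, 309079), -1)) = Mul(-136650, Pow(309112, -1)) = Mul(-136650, Rational(1, 309112)) = Rational(-68325, 154556)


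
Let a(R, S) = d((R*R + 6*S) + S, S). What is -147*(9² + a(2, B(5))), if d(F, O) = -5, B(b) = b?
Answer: -11172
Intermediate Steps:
a(R, S) = -5
-147*(9² + a(2, B(5))) = -147*(9² - 5) = -147*(81 - 5) = -147*76 = -11172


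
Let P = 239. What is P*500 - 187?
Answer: 119313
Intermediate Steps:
P*500 - 187 = 239*500 - 187 = 119500 - 187 = 119313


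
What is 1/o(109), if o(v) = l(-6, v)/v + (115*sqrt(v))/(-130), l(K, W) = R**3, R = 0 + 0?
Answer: -26*sqrt(109)/2507 ≈ -0.10828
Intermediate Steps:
R = 0
l(K, W) = 0 (l(K, W) = 0**3 = 0)
o(v) = -23*sqrt(v)/26 (o(v) = 0/v + (115*sqrt(v))/(-130) = 0 + (115*sqrt(v))*(-1/130) = 0 - 23*sqrt(v)/26 = -23*sqrt(v)/26)
1/o(109) = 1/(-23*sqrt(109)/26) = -26*sqrt(109)/2507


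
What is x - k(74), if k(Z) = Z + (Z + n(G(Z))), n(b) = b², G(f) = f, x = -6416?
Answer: -12040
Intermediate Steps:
k(Z) = Z² + 2*Z (k(Z) = Z + (Z + Z²) = Z² + 2*Z)
x - k(74) = -6416 - 74*(2 + 74) = -6416 - 74*76 = -6416 - 1*5624 = -6416 - 5624 = -12040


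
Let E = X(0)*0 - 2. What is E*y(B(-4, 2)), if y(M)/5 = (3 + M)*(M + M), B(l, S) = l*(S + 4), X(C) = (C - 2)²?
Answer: -10080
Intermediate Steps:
X(C) = (-2 + C)²
B(l, S) = l*(4 + S)
E = -2 (E = (-2 + 0)²*0 - 2 = (-2)²*0 - 2 = 4*0 - 2 = 0 - 2 = -2)
y(M) = 10*M*(3 + M) (y(M) = 5*((3 + M)*(M + M)) = 5*((3 + M)*(2*M)) = 5*(2*M*(3 + M)) = 10*M*(3 + M))
E*y(B(-4, 2)) = -20*(-4*(4 + 2))*(3 - 4*(4 + 2)) = -20*(-4*6)*(3 - 4*6) = -20*(-24)*(3 - 24) = -20*(-24)*(-21) = -2*5040 = -10080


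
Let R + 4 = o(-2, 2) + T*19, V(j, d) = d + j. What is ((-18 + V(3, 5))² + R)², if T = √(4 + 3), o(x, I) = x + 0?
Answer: 11363 + 3572*√7 ≈ 20814.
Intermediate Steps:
o(x, I) = x
T = √7 ≈ 2.6458
R = -6 + 19*√7 (R = -4 + (-2 + √7*19) = -4 + (-2 + 19*√7) = -6 + 19*√7 ≈ 44.269)
((-18 + V(3, 5))² + R)² = ((-18 + (5 + 3))² + (-6 + 19*√7))² = ((-18 + 8)² + (-6 + 19*√7))² = ((-10)² + (-6 + 19*√7))² = (100 + (-6 + 19*√7))² = (94 + 19*√7)²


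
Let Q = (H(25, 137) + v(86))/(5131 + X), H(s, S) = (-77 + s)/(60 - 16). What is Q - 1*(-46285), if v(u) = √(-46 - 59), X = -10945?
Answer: 2960110903/63954 - I*√105/5814 ≈ 46285.0 - 0.0017625*I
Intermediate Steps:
H(s, S) = -7/4 + s/44 (H(s, S) = (-77 + s)/44 = (-77 + s)*(1/44) = -7/4 + s/44)
v(u) = I*√105 (v(u) = √(-105) = I*√105)
Q = 13/63954 - I*√105/5814 (Q = ((-7/4 + (1/44)*25) + I*√105)/(5131 - 10945) = ((-7/4 + 25/44) + I*√105)/(-5814) = (-13/11 + I*√105)*(-1/5814) = 13/63954 - I*√105/5814 ≈ 0.00020327 - 0.0017625*I)
Q - 1*(-46285) = (13/63954 - I*√105/5814) - 1*(-46285) = (13/63954 - I*√105/5814) + 46285 = 2960110903/63954 - I*√105/5814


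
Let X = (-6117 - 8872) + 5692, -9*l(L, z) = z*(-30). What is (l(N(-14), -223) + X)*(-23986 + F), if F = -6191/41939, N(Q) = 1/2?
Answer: 30300371910445/125817 ≈ 2.4083e+8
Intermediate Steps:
N(Q) = 1/2
l(L, z) = 10*z/3 (l(L, z) = -z*(-30)/9 = -(-10)*z/3 = 10*z/3)
X = -9297 (X = -14989 + 5692 = -9297)
F = -6191/41939 (F = -6191*1/41939 = -6191/41939 ≈ -0.14762)
(l(N(-14), -223) + X)*(-23986 + F) = ((10/3)*(-223) - 9297)*(-23986 - 6191/41939) = (-2230/3 - 9297)*(-1005955045/41939) = -30121/3*(-1005955045/41939) = 30300371910445/125817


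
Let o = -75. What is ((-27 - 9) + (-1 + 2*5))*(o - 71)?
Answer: 3942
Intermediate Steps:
((-27 - 9) + (-1 + 2*5))*(o - 71) = ((-27 - 9) + (-1 + 2*5))*(-75 - 71) = (-36 + (-1 + 10))*(-146) = (-36 + 9)*(-146) = -27*(-146) = 3942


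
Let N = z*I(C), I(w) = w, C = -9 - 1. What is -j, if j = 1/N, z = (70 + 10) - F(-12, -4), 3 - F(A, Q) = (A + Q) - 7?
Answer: 1/540 ≈ 0.0018519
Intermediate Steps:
C = -10
F(A, Q) = 10 - A - Q (F(A, Q) = 3 - ((A + Q) - 7) = 3 - (-7 + A + Q) = 3 + (7 - A - Q) = 10 - A - Q)
z = 54 (z = (70 + 10) - (10 - 1*(-12) - 1*(-4)) = 80 - (10 + 12 + 4) = 80 - 1*26 = 80 - 26 = 54)
N = -540 (N = 54*(-10) = -540)
j = -1/540 (j = 1/(-540) = -1/540 ≈ -0.0018519)
-j = -1*(-1/540) = 1/540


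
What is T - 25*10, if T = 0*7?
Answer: -250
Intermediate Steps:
T = 0
T - 25*10 = 0 - 25*10 = 0 - 250 = -250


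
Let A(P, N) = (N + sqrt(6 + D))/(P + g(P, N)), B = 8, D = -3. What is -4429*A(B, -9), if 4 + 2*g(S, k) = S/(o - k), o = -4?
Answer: 199305/34 - 22145*sqrt(3)/34 ≈ 4733.8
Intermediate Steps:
g(S, k) = -2 + S/(2*(-4 - k)) (g(S, k) = -2 + (S/(-4 - k))/2 = -2 + S/(2*(-4 - k)))
A(P, N) = (N + sqrt(3))/(P + (-16 - P - 4*N)/(2*(4 + N))) (A(P, N) = (N + sqrt(6 - 3))/(P + (-16 - P - 4*N)/(2*(4 + N))) = (N + sqrt(3))/(P + (-16 - P - 4*N)/(2*(4 + N))))
-4429*A(B, -9) = -8858*(4 - 9)*(-9 + sqrt(3))/(-16 - 1*8 - 4*(-9) + 2*8*(4 - 9)) = -8858*(-5)*(-9 + sqrt(3))/(-16 - 8 + 36 + 2*8*(-5)) = -8858*(-5)*(-9 + sqrt(3))/(-16 - 8 + 36 - 80) = -8858*(-5)*(-9 + sqrt(3))/(-68) = -8858*(-1)*(-5)*(-9 + sqrt(3))/68 = -4429*(-45/34 + 5*sqrt(3)/34) = 199305/34 - 22145*sqrt(3)/34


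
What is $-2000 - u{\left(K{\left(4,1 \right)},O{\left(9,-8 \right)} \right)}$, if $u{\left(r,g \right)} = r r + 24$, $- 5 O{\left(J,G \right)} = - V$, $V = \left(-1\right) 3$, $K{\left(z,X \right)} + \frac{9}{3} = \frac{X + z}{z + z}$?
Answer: $- \frac{129897}{64} \approx -2029.6$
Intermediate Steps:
$K{\left(z,X \right)} = -3 + \frac{X + z}{2 z}$ ($K{\left(z,X \right)} = -3 + \frac{X + z}{z + z} = -3 + \frac{X + z}{2 z}$)
$V = -3$
$O{\left(J,G \right)} = - \frac{3}{5}$ ($O{\left(J,G \right)} = - \frac{\left(-1\right) \left(-3\right)}{5} = \left(- \frac{1}{5}\right) 3 = - \frac{3}{5}$)
$u{\left(r,g \right)} = 24 + r^{2}$ ($u{\left(r,g \right)} = r^{2} + 24 = 24 + r^{2}$)
$-2000 - u{\left(K{\left(4,1 \right)},O{\left(9,-8 \right)} \right)} = -2000 - \left(24 + \left(\frac{1 - 20}{2 \cdot 4}\right)^{2}\right) = -2000 - \left(24 + \left(\frac{1}{2} \cdot \frac{1}{4} \left(1 - 20\right)\right)^{2}\right) = -2000 - \left(24 + \left(\frac{1}{2} \cdot \frac{1}{4} \left(-19\right)\right)^{2}\right) = -2000 - \left(24 + \left(- \frac{19}{8}\right)^{2}\right) = -2000 - \left(24 + \frac{361}{64}\right) = -2000 - \frac{1897}{64} = - \frac{129897}{64}$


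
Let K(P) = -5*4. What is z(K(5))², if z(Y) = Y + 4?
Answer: 256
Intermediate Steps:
K(P) = -20
z(Y) = 4 + Y
z(K(5))² = (4 - 20)² = (-16)² = 256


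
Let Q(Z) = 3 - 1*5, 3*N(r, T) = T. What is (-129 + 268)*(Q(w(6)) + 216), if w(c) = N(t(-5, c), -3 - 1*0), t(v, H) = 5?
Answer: 29746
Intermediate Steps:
N(r, T) = T/3
w(c) = -1 (w(c) = (-3 - 1*0)/3 = (-3 + 0)/3 = (⅓)*(-3) = -1)
Q(Z) = -2 (Q(Z) = 3 - 5 = -2)
(-129 + 268)*(Q(w(6)) + 216) = (-129 + 268)*(-2 + 216) = 139*214 = 29746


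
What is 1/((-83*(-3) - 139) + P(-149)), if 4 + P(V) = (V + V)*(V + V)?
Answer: 1/88910 ≈ 1.1247e-5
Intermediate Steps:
P(V) = -4 + 4*V² (P(V) = -4 + (V + V)*(V + V) = -4 + (2*V)*(2*V) = -4 + 4*V²)
1/((-83*(-3) - 139) + P(-149)) = 1/((-83*(-3) - 139) + (-4 + 4*(-149)²)) = 1/((249 - 139) + (-4 + 4*22201)) = 1/(110 + (-4 + 88804)) = 1/(110 + 88800) = 1/88910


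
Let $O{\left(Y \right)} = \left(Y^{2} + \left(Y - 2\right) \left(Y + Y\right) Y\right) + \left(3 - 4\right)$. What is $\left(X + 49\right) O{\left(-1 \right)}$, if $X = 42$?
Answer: $-546$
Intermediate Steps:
$O{\left(Y \right)} = -1 + Y^{2} + 2 Y^{2} \left(-2 + Y\right)$ ($O{\left(Y \right)} = \left(Y^{2} + \left(-2 + Y\right) 2 Y Y\right) + \left(3 - 4\right) = \left(Y^{2} + 2 Y \left(-2 + Y\right) Y\right) - 1 = \left(Y^{2} + 2 Y^{2} \left(-2 + Y\right)\right) - 1 = -1 + Y^{2} + 2 Y^{2} \left(-2 + Y\right)$)
$\left(X + 49\right) O{\left(-1 \right)} = \left(42 + 49\right) \left(-1 - 3 \left(-1\right)^{2} + 2 \left(-1\right)^{3}\right) = 91 \left(-1 - 3 + 2 \left(-1\right)\right) = 91 \left(-1 - 3 - 2\right) = 91 \left(-6\right) = -546$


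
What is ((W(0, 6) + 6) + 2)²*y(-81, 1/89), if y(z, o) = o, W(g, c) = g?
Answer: 64/89 ≈ 0.71910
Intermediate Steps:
((W(0, 6) + 6) + 2)²*y(-81, 1/89) = ((0 + 6) + 2)²/89 = (6 + 2)²*(1/89) = 8²*(1/89) = 64*(1/89) = 64/89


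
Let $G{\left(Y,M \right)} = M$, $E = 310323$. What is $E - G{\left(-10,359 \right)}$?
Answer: $309964$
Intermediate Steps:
$E - G{\left(-10,359 \right)} = 310323 - 359 = 309964$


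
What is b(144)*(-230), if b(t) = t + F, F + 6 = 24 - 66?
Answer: -22080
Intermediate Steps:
F = -48 (F = -6 + (24 - 66) = -6 - 42 = -48)
b(t) = -48 + t (b(t) = t - 48 = -48 + t)
b(144)*(-230) = (-48 + 144)*(-230) = 96*(-230) = -22080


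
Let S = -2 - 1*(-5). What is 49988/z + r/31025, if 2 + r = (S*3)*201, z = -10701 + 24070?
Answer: 1575035483/414773225 ≈ 3.7973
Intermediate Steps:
z = 13369
S = 3 (S = -2 + 5 = 3)
r = 1807 (r = -2 + (3*3)*201 = -2 + 9*201 = -2 + 1809 = 1807)
49988/z + r/31025 = 49988/13369 + 1807/31025 = 1575035483/414773225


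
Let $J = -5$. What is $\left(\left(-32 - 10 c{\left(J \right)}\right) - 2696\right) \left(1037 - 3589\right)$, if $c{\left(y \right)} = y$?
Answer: $6834256$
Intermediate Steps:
$\left(\left(-32 - 10 c{\left(J \right)}\right) - 2696\right) \left(1037 - 3589\right) = \left(\left(-32 - -50\right) - 2696\right) \left(1037 - 3589\right) = \left(\left(-32 + 50\right) - 2696\right) \left(1037 - 3589\right) = \left(18 - 2696\right) \left(1037 - 3589\right) = \left(-2678\right) \left(-2552\right) = 6834256$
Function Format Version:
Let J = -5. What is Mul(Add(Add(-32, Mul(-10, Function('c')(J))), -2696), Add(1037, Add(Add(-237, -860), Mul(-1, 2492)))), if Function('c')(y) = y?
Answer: 6834256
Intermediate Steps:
Mul(Add(Add(-32, Mul(-10, Function('c')(J))), -2696), Add(1037, Add(Add(-237, -860), Mul(-1, 2492)))) = Mul(Add(Add(-32, Mul(-10, -5)), -2696), Add(1037, Add(Add(-237, -860), Mul(-1, 2492)))) = Mul(Add(Add(-32, 50), -2696), Add(1037, Add(-1097, -2492))) = Mul(Add(18, -2696), Add(1037, -3589)) = Mul(-2678, -2552) = 6834256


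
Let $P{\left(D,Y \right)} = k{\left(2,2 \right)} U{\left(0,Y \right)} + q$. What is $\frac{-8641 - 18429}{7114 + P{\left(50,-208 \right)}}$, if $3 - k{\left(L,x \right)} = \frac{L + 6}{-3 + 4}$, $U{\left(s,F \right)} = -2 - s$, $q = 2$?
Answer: $- \frac{13535}{3563} \approx -3.7988$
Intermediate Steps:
$k{\left(L,x \right)} = -3 - L$ ($k{\left(L,x \right)} = 3 - \frac{L + 6}{-3 + 4} = 3 - \frac{6 + L}{1} = 3 - \left(6 + L\right) 1 = 3 - \left(6 + L\right) = -3 - L$)
$P{\left(D,Y \right)} = 12$ ($P{\left(D,Y \right)} = \left(-3 - 2\right) \left(-2 - 0\right) + 2 = \left(-3 - 2\right) \left(-2 + 0\right) + 2 = \left(-5\right) \left(-2\right) + 2 = 10 + 2 = 12$)
$\frac{-8641 - 18429}{7114 + P{\left(50,-208 \right)}} = \frac{-8641 - 18429}{7114 + 12} = - \frac{27070}{7126} = \left(-27070\right) \frac{1}{7126} = - \frac{13535}{3563}$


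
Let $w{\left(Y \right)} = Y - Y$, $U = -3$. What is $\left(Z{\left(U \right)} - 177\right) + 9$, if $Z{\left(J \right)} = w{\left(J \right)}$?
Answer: $-168$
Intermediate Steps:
$w{\left(Y \right)} = 0$
$Z{\left(J \right)} = 0$
$\left(Z{\left(U \right)} - 177\right) + 9 = \left(0 - 177\right) + 9 = -177 + 9 = -168$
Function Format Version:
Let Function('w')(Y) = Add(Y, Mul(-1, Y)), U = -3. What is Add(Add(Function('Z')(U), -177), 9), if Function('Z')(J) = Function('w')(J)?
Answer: -168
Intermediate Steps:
Function('w')(Y) = 0
Function('Z')(J) = 0
Add(Add(Function('Z')(U), -177), 9) = Add(Add(0, -177), 9) = Add(-177, 9) = -168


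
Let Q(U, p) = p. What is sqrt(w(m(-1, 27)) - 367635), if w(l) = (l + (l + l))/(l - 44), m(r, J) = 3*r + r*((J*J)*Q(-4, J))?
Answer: I*sqrt(35777294344290)/9865 ≈ 606.33*I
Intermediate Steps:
m(r, J) = 3*r + r*J**3 (m(r, J) = 3*r + r*((J*J)*J) = 3*r + r*(J**2*J) = 3*r + r*J**3)
w(l) = 3*l/(-44 + l) (w(l) = (l + 2*l)/(-44 + l) = (3*l)/(-44 + l) = 3*l/(-44 + l))
sqrt(w(m(-1, 27)) - 367635) = sqrt(3*(-(3 + 27**3))/(-44 - (3 + 27**3)) - 367635) = sqrt(3*(-(3 + 19683))/(-44 - (3 + 19683)) - 367635) = sqrt(3*(-1*19686)/(-44 - 1*19686) - 367635) = sqrt(3*(-19686)/(-44 - 19686) - 367635) = sqrt(3*(-19686)/(-19730) - 367635) = sqrt(3*(-19686)*(-1/19730) - 367635) = sqrt(29529/9865 - 367635) = sqrt(-3626689746/9865) = I*sqrt(35777294344290)/9865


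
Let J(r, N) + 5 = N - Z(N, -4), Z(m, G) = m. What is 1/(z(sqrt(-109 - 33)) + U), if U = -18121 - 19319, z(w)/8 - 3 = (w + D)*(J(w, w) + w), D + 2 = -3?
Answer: I/(16*(-2397*I + 5*sqrt(142))) ≈ -2.6058e-5 + 6.4772e-7*I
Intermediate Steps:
D = -5 (D = -2 - 3 = -5)
J(r, N) = -5 (J(r, N) = -5 + (N - N) = -5 + 0 = -5)
z(w) = 24 + 8*(-5 + w)**2 (z(w) = 24 + 8*((w - 5)*(-5 + w)) = 24 + 8*((-5 + w)*(-5 + w)) = 24 + 8*(-5 + w)**2)
U = -37440
1/(z(sqrt(-109 - 33)) + U) = 1/((224 - 80*sqrt(-109 - 33) + 8*(sqrt(-109 - 33))**2) - 37440) = 1/((224 - 80*I*sqrt(142) + 8*(sqrt(-142))**2) - 37440) = 1/((224 - 80*I*sqrt(142) + 8*(I*sqrt(142))**2) - 37440) = 1/((224 - 80*I*sqrt(142) + 8*(-142)) - 37440) = 1/((224 - 80*I*sqrt(142) - 1136) - 37440) = 1/((-912 - 80*I*sqrt(142)) - 37440) = 1/(-38352 - 80*I*sqrt(142))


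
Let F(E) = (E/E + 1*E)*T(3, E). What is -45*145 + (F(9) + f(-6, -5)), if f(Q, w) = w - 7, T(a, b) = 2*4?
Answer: -6457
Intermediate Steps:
T(a, b) = 8
f(Q, w) = -7 + w
F(E) = 8 + 8*E (F(E) = (E/E + 1*E)*8 = (1 + E)*8 = 8 + 8*E)
-45*145 + (F(9) + f(-6, -5)) = -45*145 + ((8 + 8*9) + (-7 - 5)) = -6525 + ((8 + 72) - 12) = -6525 + (80 - 12) = -6525 + 68 = -6457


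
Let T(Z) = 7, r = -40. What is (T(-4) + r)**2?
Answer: 1089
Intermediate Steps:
(T(-4) + r)**2 = (7 - 40)**2 = (-33)**2 = 1089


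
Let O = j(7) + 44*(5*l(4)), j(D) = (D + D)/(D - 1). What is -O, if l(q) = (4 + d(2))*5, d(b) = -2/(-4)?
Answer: -14857/3 ≈ -4952.3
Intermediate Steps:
d(b) = ½ (d(b) = -2*(-¼) = ½)
l(q) = 45/2 (l(q) = (4 + ½)*5 = (9/2)*5 = 45/2)
j(D) = 2*D/(-1 + D) (j(D) = (2*D)/(-1 + D) = 2*D/(-1 + D))
O = 14857/3 (O = 2*7/(-1 + 7) + 44*(5*(45/2)) = 2*7/6 + 44*(225/2) = 2*7*(⅙) + 4950 = 7/3 + 4950 = 14857/3 ≈ 4952.3)
-O = -1*14857/3 = -14857/3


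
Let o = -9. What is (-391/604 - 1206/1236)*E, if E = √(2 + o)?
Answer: -100975*I*√7/62212 ≈ -4.2943*I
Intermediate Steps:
E = I*√7 (E = √(2 - 9) = √(-7) = I*√7 ≈ 2.6458*I)
(-391/604 - 1206/1236)*E = (-391/604 - 1206/1236)*(I*√7) = (-391*1/604 - 1206*1/1236)*(I*√7) = (-391/604 - 201/206)*(I*√7) = -100975*I*√7/62212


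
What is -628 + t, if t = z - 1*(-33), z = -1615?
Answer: -2210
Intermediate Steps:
t = -1582 (t = -1615 - 1*(-33) = -1615 + 33 = -1582)
-628 + t = -628 - 1582 = -2210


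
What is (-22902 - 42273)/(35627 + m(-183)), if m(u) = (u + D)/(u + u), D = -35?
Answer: -477081/260794 ≈ -1.8293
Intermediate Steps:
m(u) = (-35 + u)/(2*u) (m(u) = (u - 35)/(u + u) = (-35 + u)/((2*u)) = (-35 + u)*(1/(2*u)) = (-35 + u)/(2*u))
(-22902 - 42273)/(35627 + m(-183)) = (-22902 - 42273)/(35627 + (½)*(-35 - 183)/(-183)) = -65175/(35627 + (½)*(-1/183)*(-218)) = -65175/(35627 + 109/183) = -65175/6519850/183 = -65175*183/6519850 = -477081/260794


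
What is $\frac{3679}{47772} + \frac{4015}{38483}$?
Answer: $\frac{251231}{1385388} \approx 0.18134$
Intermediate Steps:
$\frac{3679}{47772} + \frac{4015}{38483} = \frac{251231}{1385388}$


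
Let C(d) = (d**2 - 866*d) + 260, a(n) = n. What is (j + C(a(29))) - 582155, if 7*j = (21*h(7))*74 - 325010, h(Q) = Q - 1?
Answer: -651266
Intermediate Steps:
C(d) = 260 + d**2 - 866*d
h(Q) = -1 + Q
j = -45098 (j = ((21*(-1 + 7))*74 - 325010)/7 = ((21*6)*74 - 325010)/7 = (126*74 - 325010)/7 = (9324 - 325010)/7 = (1/7)*(-315686) = -45098)
(j + C(a(29))) - 582155 = (-45098 + (260 + 29**2 - 866*29)) - 582155 = (-45098 + (260 + 841 - 25114)) - 582155 = (-45098 - 24013) - 582155 = -69111 - 582155 = -651266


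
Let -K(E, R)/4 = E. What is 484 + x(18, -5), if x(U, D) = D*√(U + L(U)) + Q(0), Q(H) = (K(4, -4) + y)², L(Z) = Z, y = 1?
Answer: 679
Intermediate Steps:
K(E, R) = -4*E
Q(H) = 225 (Q(H) = (-4*4 + 1)² = (-16 + 1)² = (-15)² = 225)
x(U, D) = 225 + D*√2*√U (x(U, D) = D*√(U + U) + 225 = D*√(2*U) + 225 = D*(√2*√U) + 225 = D*√2*√U + 225 = 225 + D*√2*√U)
484 + x(18, -5) = 484 + (225 - 5*√2*√18) = 484 + (225 - 5*√2*3*√2) = 484 + (225 - 30) = 484 + 195 = 679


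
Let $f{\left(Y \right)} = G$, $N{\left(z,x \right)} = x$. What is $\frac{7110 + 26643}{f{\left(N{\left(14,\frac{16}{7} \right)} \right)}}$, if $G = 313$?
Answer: $\frac{33753}{313} \approx 107.84$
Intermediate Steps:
$f{\left(Y \right)} = 313$
$\frac{7110 + 26643}{f{\left(N{\left(14,\frac{16}{7} \right)} \right)}} = \frac{7110 + 26643}{313} = 33753 \cdot \frac{1}{313} = \frac{33753}{313}$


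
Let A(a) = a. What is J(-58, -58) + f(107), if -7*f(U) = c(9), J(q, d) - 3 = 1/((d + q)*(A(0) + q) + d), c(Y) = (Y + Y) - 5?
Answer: 53367/46690 ≈ 1.1430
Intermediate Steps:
c(Y) = -5 + 2*Y (c(Y) = 2*Y - 5 = -5 + 2*Y)
J(q, d) = 3 + 1/(d + q*(d + q)) (J(q, d) = 3 + 1/((d + q)*(0 + q) + d) = 3 + 1/((d + q)*q + d) = 3 + 1/(q*(d + q) + d) = 3 + 1/(d + q*(d + q)))
f(U) = -13/7 (f(U) = -(-5 + 2*9)/7 = -(-5 + 18)/7 = -1/7*13 = -13/7)
J(-58, -58) + f(107) = (1 + 3*(-58) + 3*(-58)**2 + 3*(-58)*(-58))/(-58 + (-58)**2 - 58*(-58)) - 13/7 = (1 - 174 + 3*3364 + 10092)/(-58 + 3364 + 3364) - 13/7 = (1 - 174 + 10092 + 10092)/6670 - 13/7 = (1/6670)*20011 - 13/7 = 20011/6670 - 13/7 = 53367/46690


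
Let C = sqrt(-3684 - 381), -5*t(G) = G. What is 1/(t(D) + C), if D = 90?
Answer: -6/1463 - I*sqrt(4065)/4389 ≈ -0.0041012 - 0.014527*I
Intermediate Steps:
t(G) = -G/5
C = I*sqrt(4065) (C = sqrt(-4065) = I*sqrt(4065) ≈ 63.757*I)
1/(t(D) + C) = 1/(-1/5*90 + I*sqrt(4065)) = 1/(-18 + I*sqrt(4065))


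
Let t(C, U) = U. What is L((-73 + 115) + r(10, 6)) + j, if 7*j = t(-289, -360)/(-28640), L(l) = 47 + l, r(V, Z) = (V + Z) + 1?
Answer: 531281/5012 ≈ 106.00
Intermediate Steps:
r(V, Z) = 1 + V + Z
j = 9/5012 (j = (-360/(-28640))/7 = (-360*(-1/28640))/7 = (⅐)*(9/716) = 9/5012 ≈ 0.0017957)
L((-73 + 115) + r(10, 6)) + j = (47 + ((-73 + 115) + (1 + 10 + 6))) + 9/5012 = (47 + (42 + 17)) + 9/5012 = (47 + 59) + 9/5012 = 106 + 9/5012 = 531281/5012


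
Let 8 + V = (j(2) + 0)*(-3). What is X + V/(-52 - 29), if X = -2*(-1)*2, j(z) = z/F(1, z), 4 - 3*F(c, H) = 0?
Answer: 673/162 ≈ 4.1543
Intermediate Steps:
F(c, H) = 4/3 (F(c, H) = 4/3 - ⅓*0 = 4/3 + 0 = 4/3)
j(z) = 3*z/4 (j(z) = z/(4/3) = z*(¾) = 3*z/4)
X = 4 (X = 2*2 = 4)
V = -25/2 (V = -8 + ((¾)*2 + 0)*(-3) = -8 + (3/2 + 0)*(-3) = -8 + (3/2)*(-3) = -8 - 9/2 = -25/2 ≈ -12.500)
X + V/(-52 - 29) = 4 - 25/2/(-52 - 29) = 4 - 25/2/(-81) = 4 - 1/81*(-25/2) = 4 + 25/162 = 673/162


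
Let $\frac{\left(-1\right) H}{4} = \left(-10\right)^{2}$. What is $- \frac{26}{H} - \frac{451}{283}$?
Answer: $- \frac{86521}{56600} \approx -1.5286$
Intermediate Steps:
$H = -400$ ($H = - 4 \left(-10\right)^{2} = \left(-4\right) 100 = -400$)
$- \frac{26}{H} - \frac{451}{283} = - \frac{26}{-400} - \frac{451}{283} = \left(-26\right) \left(- \frac{1}{400}\right) - \frac{451}{283} = \frac{13}{200} - \frac{451}{283} = - \frac{86521}{56600}$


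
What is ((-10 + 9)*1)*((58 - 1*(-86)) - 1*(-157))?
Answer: -301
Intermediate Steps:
((-10 + 9)*1)*((58 - 1*(-86)) - 1*(-157)) = (-1*1)*((58 + 86) + 157) = -(144 + 157) = -1*301 = -301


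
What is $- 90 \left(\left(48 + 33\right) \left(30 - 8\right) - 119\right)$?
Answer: $-149670$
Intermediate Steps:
$- 90 \left(\left(48 + 33\right) \left(30 - 8\right) - 119\right) = - 90 \left(81 \cdot 22 - 119\right) = - 90 \left(1782 - 119\right) = \left(-90\right) 1663 = -149670$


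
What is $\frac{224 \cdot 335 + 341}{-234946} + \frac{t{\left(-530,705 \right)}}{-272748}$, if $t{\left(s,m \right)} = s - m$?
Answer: $- \frac{10134929339}{32040525804} \approx -0.31632$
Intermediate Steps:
$\frac{224 \cdot 335 + 341}{-234946} + \frac{t{\left(-530,705 \right)}}{-272748} = \frac{224 \cdot 335 + 341}{-234946} + \frac{-530 - 705}{-272748} = \left(75040 + 341\right) \left(- \frac{1}{234946}\right) + \left(-530 - 705\right) \left(- \frac{1}{272748}\right) = 75381 \left(- \frac{1}{234946}\right) - - \frac{1235}{272748} = - \frac{75381}{234946} + \frac{1235}{272748} = - \frac{10134929339}{32040525804}$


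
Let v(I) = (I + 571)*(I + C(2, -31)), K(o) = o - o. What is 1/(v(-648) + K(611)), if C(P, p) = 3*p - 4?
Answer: 1/57365 ≈ 1.7432e-5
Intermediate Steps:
K(o) = 0
C(P, p) = -4 + 3*p
v(I) = (-97 + I)*(571 + I) (v(I) = (I + 571)*(I + (-4 + 3*(-31))) = (571 + I)*(I + (-4 - 93)) = (571 + I)*(I - 97) = (571 + I)*(-97 + I) = (-97 + I)*(571 + I))
1/(v(-648) + K(611)) = 1/((-55387 + (-648)² + 474*(-648)) + 0) = 1/((-55387 + 419904 - 307152) + 0) = 1/(57365 + 0) = 1/57365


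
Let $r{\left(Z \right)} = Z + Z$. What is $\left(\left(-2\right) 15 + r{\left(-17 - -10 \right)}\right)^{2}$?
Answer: $1936$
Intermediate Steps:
$r{\left(Z \right)} = 2 Z$
$\left(\left(-2\right) 15 + r{\left(-17 - -10 \right)}\right)^{2} = \left(\left(-2\right) 15 + 2 \left(-17 - -10\right)\right)^{2} = \left(-30 + 2 \left(-17 + 10\right)\right)^{2} = \left(-30 + 2 \left(-7\right)\right)^{2} = \left(-30 - 14\right)^{2} = \left(-44\right)^{2} = 1936$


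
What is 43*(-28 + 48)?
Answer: 860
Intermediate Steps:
43*(-28 + 48) = 43*20 = 860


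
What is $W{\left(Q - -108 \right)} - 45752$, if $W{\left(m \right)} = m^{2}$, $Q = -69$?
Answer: $-44231$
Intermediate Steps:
$W{\left(Q - -108 \right)} - 45752 = \left(-69 - -108\right)^{2} - 45752 = \left(-69 + 108\right)^{2} - 45752 = 39^{2} - 45752 = 1521 - 45752 = -44231$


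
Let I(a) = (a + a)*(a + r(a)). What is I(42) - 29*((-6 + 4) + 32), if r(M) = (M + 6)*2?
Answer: 10722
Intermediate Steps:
r(M) = 12 + 2*M (r(M) = (6 + M)*2 = 12 + 2*M)
I(a) = 2*a*(12 + 3*a) (I(a) = (a + a)*(a + (12 + 2*a)) = (2*a)*(12 + 3*a) = 2*a*(12 + 3*a))
I(42) - 29*((-6 + 4) + 32) = 6*42*(4 + 42) - 29*((-6 + 4) + 32) = 6*42*46 - 29*(-2 + 32) = 11592 - 29*30 = 11592 - 1*870 = 11592 - 870 = 10722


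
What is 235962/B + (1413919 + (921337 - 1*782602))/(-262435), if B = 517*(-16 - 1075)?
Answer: -937694518208/148025674445 ≈ -6.3347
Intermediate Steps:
B = -564047 (B = 517*(-1091) = -564047)
235962/B + (1413919 + (921337 - 1*782602))/(-262435) = 235962/(-564047) + (1413919 + (921337 - 1*782602))/(-262435) = 235962*(-1/564047) + (1413919 + (921337 - 782602))*(-1/262435) = -235962/564047 + (1413919 + 138735)*(-1/262435) = -235962/564047 + 1552654*(-1/262435) = -235962/564047 - 1552654/262435 = -937694518208/148025674445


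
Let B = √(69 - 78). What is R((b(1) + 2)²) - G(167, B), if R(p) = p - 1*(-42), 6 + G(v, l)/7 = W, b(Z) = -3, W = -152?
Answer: 1149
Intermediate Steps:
B = 3*I (B = √(-9) = 3*I ≈ 3.0*I)
G(v, l) = -1106 (G(v, l) = -42 + 7*(-152) = -42 - 1064 = -1106)
R(p) = 42 + p (R(p) = p + 42 = 42 + p)
R((b(1) + 2)²) - G(167, B) = (42 + (-3 + 2)²) - 1*(-1106) = (42 + (-1)²) + 1106 = (42 + 1) + 1106 = 43 + 1106 = 1149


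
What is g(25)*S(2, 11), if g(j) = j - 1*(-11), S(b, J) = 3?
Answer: 108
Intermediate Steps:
g(j) = 11 + j (g(j) = j + 11 = 11 + j)
g(25)*S(2, 11) = (11 + 25)*3 = 36*3 = 108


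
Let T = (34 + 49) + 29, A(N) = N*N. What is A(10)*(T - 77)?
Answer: 3500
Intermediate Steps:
A(N) = N²
T = 112 (T = 83 + 29 = 112)
A(10)*(T - 77) = 10²*(112 - 77) = 100*35 = 3500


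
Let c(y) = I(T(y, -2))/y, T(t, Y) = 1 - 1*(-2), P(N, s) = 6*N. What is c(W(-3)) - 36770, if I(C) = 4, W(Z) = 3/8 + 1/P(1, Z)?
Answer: -477914/13 ≈ -36763.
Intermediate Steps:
T(t, Y) = 3 (T(t, Y) = 1 + 2 = 3)
W(Z) = 13/24 (W(Z) = 3/8 + 1/(6*1) = 3*(⅛) + 1/6 = 3/8 + 1*(⅙) = 3/8 + ⅙ = 13/24)
c(y) = 4/y
c(W(-3)) - 36770 = 4/(13/24) - 36770 = 4*(24/13) - 36770 = 96/13 - 36770 = -477914/13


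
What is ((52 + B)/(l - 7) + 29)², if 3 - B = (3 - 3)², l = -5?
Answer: 85849/144 ≈ 596.17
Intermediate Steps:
B = 3 (B = 3 - (3 - 3)² = 3 - 1*0² = 3 - 1*0 = 3 + 0 = 3)
((52 + B)/(l - 7) + 29)² = ((52 + 3)/(-5 - 7) + 29)² = (55/(-12) + 29)² = (55*(-1/12) + 29)² = (-55/12 + 29)² = (293/12)² = 85849/144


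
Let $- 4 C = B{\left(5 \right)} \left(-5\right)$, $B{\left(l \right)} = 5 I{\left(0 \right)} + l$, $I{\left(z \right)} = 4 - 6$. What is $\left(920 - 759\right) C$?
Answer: $- \frac{4025}{4} \approx -1006.3$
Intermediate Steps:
$I{\left(z \right)} = -2$ ($I{\left(z \right)} = 4 - 6 = -2$)
$B{\left(l \right)} = -10 + l$ ($B{\left(l \right)} = 5 \left(-2\right) + l = -10 + l$)
$C = - \frac{25}{4}$ ($C = - \frac{\left(-10 + 5\right) \left(-5\right)}{4} = - \frac{\left(-5\right) \left(-5\right)}{4} = \left(- \frac{1}{4}\right) 25 = - \frac{25}{4} \approx -6.25$)
$\left(920 - 759\right) C = \left(920 - 759\right) \left(- \frac{25}{4}\right) = 161 \left(- \frac{25}{4}\right) = - \frac{4025}{4}$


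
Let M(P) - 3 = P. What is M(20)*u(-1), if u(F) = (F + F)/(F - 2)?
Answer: 46/3 ≈ 15.333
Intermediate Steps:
M(P) = 3 + P
u(F) = 2*F/(-2 + F) (u(F) = (2*F)/(-2 + F) = 2*F/(-2 + F))
M(20)*u(-1) = (3 + 20)*(2*(-1)/(-2 - 1)) = 23*(2*(-1)/(-3)) = 23*(2*(-1)*(-⅓)) = 23*(⅔) = 46/3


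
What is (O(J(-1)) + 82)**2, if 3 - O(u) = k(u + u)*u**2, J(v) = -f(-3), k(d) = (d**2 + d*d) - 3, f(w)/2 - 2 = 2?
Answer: 1055665081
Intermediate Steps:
f(w) = 8 (f(w) = 4 + 2*2 = 4 + 4 = 8)
k(d) = -3 + 2*d**2 (k(d) = (d**2 + d**2) - 3 = 2*d**2 - 3 = -3 + 2*d**2)
J(v) = -8 (J(v) = -1*8 = -8)
O(u) = 3 - u**2*(-3 + 8*u**2) (O(u) = 3 - (-3 + 2*(u + u)**2)*u**2 = 3 - (-3 + 2*(2*u)**2)*u**2 = 3 - (-3 + 2*(4*u**2))*u**2 = 3 - (-3 + 8*u**2)*u**2 = 3 - u**2*(-3 + 8*u**2))
(O(J(-1)) + 82)**2 = ((3 + (-8)**2*(3 - 8*(-8)**2)) + 82)**2 = ((3 + 64*(3 - 8*64)) + 82)**2 = ((3 + 64*(3 - 512)) + 82)**2 = ((3 + 64*(-509)) + 82)**2 = ((3 - 32576) + 82)**2 = (-32573 + 82)**2 = (-32491)**2 = 1055665081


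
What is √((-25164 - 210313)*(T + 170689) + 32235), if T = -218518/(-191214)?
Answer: I*√40821923078537053587/31869 ≈ 2.0048e+5*I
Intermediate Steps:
T = 109259/95607 (T = -218518*(-1/191214) = 109259/95607 ≈ 1.1428)
√((-25164 - 210313)*(T + 170689) + 32235) = √((-25164 - 210313)*(109259/95607 + 170689) + 32235) = √(-235477*16319172482/95607 + 32235) = √(-3842789778543914/95607 + 32235) = √(-3842786696652269/95607) = I*√40821923078537053587/31869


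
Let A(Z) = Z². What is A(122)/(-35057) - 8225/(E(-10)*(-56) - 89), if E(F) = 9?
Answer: 279517613/20788801 ≈ 13.446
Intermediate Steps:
A(122)/(-35057) - 8225/(E(-10)*(-56) - 89) = 122²/(-35057) - 8225/(9*(-56) - 89) = 14884*(-1/35057) - 8225/(-504 - 89) = -14884/35057 - 8225/(-593) = -14884/35057 - 8225*(-1/593) = -14884/35057 + 8225/593 = 279517613/20788801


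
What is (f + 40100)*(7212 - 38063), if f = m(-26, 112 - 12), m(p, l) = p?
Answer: -1236322974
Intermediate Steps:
f = -26
(f + 40100)*(7212 - 38063) = (-26 + 40100)*(7212 - 38063) = 40074*(-30851) = -1236322974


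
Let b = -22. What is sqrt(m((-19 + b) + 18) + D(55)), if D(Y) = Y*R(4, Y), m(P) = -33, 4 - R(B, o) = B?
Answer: I*sqrt(33) ≈ 5.7446*I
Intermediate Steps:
R(B, o) = 4 - B
D(Y) = 0 (D(Y) = Y*(4 - 1*4) = Y*(4 - 4) = Y*0 = 0)
sqrt(m((-19 + b) + 18) + D(55)) = sqrt(-33 + 0) = sqrt(-33) = I*sqrt(33)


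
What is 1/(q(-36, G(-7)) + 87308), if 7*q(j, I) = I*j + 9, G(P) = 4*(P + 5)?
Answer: 7/611453 ≈ 1.1448e-5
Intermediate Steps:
G(P) = 20 + 4*P (G(P) = 4*(5 + P) = 20 + 4*P)
q(j, I) = 9/7 + I*j/7 (q(j, I) = (I*j + 9)/7 = (9 + I*j)/7 = 9/7 + I*j/7)
1/(q(-36, G(-7)) + 87308) = 1/((9/7 + (⅐)*(20 + 4*(-7))*(-36)) + 87308) = 1/((9/7 + (⅐)*(20 - 28)*(-36)) + 87308) = 1/((9/7 + (⅐)*(-8)*(-36)) + 87308) = 1/((9/7 + 288/7) + 87308) = 1/(297/7 + 87308) = 1/(611453/7) = 7/611453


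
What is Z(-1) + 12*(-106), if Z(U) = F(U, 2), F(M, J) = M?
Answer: -1273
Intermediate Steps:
Z(U) = U
Z(-1) + 12*(-106) = -1 + 12*(-106) = -1 - 1272 = -1273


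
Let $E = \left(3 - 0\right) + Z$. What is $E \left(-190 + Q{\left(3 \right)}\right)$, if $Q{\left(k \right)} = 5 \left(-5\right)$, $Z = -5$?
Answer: $430$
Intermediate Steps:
$Q{\left(k \right)} = -25$
$E = -2$ ($E = \left(3 - 0\right) - 5 = \left(3 + 0\right) - 5 = 3 - 5 = -2$)
$E \left(-190 + Q{\left(3 \right)}\right) = - 2 \left(-190 - 25\right) = \left(-2\right) \left(-215\right) = 430$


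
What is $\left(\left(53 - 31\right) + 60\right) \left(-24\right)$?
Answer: $-1968$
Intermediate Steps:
$\left(\left(53 - 31\right) + 60\right) \left(-24\right) = \left(22 + 60\right) \left(-24\right) = 82 \left(-24\right) = -1968$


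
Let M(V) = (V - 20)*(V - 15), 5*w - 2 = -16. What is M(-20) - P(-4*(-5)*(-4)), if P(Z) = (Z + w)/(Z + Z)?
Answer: 559793/400 ≈ 1399.5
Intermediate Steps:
w = -14/5 (w = 2/5 + (1/5)*(-16) = 2/5 - 16/5 = -14/5 ≈ -2.8000)
P(Z) = (-14/5 + Z)/(2*Z) (P(Z) = (Z - 14/5)/(Z + Z) = (-14/5 + Z)/((2*Z)) = (-14/5 + Z)*(1/(2*Z)) = (-14/5 + Z)/(2*Z))
M(V) = (-20 + V)*(-15 + V)
M(-20) - P(-4*(-5)*(-4)) = (300 + (-20)**2 - 35*(-20)) - (-14 + 5*(-4*(-5)*(-4)))/(10*(-4*(-5)*(-4))) = (300 + 400 + 700) - (-14 + 5*(20*(-4)))/(10*(20*(-4))) = 1400 - (-14 + 5*(-80))/(10*(-80)) = 1400 - (-1)*(-14 - 400)/(10*80) = 1400 - (-1)*(-414)/(10*80) = 1400 - 1*207/400 = 1400 - 207/400 = 559793/400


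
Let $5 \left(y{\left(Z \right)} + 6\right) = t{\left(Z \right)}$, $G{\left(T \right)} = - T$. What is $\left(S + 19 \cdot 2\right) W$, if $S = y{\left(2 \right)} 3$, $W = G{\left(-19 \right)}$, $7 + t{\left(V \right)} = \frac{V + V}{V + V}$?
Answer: $\frac{1558}{5} \approx 311.6$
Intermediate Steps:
$t{\left(V \right)} = -6$ ($t{\left(V \right)} = -7 + \frac{V + V}{V + V} = -7 + \frac{2 V}{2 V} = -7 + 2 V \frac{1}{2 V} = -7 + 1 = -6$)
$W = 19$ ($W = \left(-1\right) \left(-19\right) = 19$)
$y{\left(Z \right)} = - \frac{36}{5}$ ($y{\left(Z \right)} = -6 + \frac{1}{5} \left(-6\right) = -6 - \frac{6}{5} = - \frac{36}{5}$)
$S = - \frac{108}{5}$ ($S = \left(- \frac{36}{5}\right) 3 = - \frac{108}{5} \approx -21.6$)
$\left(S + 19 \cdot 2\right) W = \left(- \frac{108}{5} + 19 \cdot 2\right) 19 = \left(- \frac{108}{5} + 38\right) 19 = \frac{82}{5} \cdot 19 = \frac{1558}{5}$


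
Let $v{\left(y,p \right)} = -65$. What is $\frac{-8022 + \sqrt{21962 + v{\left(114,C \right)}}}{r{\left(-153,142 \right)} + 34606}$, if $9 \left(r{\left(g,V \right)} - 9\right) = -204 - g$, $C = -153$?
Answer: $- \frac{12033}{51914} + \frac{9 \sqrt{2433}}{103828} \approx -0.22751$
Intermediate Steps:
$r{\left(g,V \right)} = - \frac{41}{3} - \frac{g}{9}$ ($r{\left(g,V \right)} = 9 + \frac{-204 - g}{9} = 9 - \left(\frac{68}{3} + \frac{g}{9}\right) = - \frac{41}{3} - \frac{g}{9}$)
$\frac{-8022 + \sqrt{21962 + v{\left(114,C \right)}}}{r{\left(-153,142 \right)} + 34606} = \frac{-8022 + \sqrt{21962 - 65}}{\left(- \frac{41}{3} - -17\right) + 34606} = \frac{-8022 + \sqrt{21897}}{\left(- \frac{41}{3} + 17\right) + 34606} = \frac{-8022 + 3 \sqrt{2433}}{\frac{10}{3} + 34606} = \frac{-8022 + 3 \sqrt{2433}}{\frac{103828}{3}} = \left(-8022 + 3 \sqrt{2433}\right) \frac{3}{103828} = - \frac{12033}{51914} + \frac{9 \sqrt{2433}}{103828}$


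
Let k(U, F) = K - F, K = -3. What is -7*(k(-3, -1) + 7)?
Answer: -35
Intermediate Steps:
k(U, F) = -3 - F
-7*(k(-3, -1) + 7) = -7*((-3 - 1*(-1)) + 7) = -7*((-3 + 1) + 7) = -7*(-2 + 7) = -7*5 = -35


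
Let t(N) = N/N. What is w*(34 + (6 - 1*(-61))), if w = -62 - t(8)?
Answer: -6363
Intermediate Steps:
t(N) = 1
w = -63 (w = -62 - 1*1 = -62 - 1 = -63)
w*(34 + (6 - 1*(-61))) = -63*(34 + (6 - 1*(-61))) = -63*(34 + (6 + 61)) = -63*(34 + 67) = -63*101 = -6363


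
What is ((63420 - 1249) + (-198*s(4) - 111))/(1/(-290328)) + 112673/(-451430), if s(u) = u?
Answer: -8029953733655393/451430 ≈ -1.7788e+10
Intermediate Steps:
((63420 - 1249) + (-198*s(4) - 111))/(1/(-290328)) + 112673/(-451430) = ((63420 - 1249) + (-198*4 - 111))/(1/(-290328)) + 112673/(-451430) = (62171 + (-792 - 111))/(-1/290328) + 112673*(-1/451430) = (62171 - 903)*(-290328) - 112673/451430 = 61268*(-290328) - 112673/451430 = -17787815904 - 112673/451430 = -8029953733655393/451430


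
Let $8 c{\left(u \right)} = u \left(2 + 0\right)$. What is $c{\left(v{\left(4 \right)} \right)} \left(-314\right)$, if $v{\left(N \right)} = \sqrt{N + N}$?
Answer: $- 157 \sqrt{2} \approx -222.03$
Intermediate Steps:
$v{\left(N \right)} = \sqrt{2} \sqrt{N}$ ($v{\left(N \right)} = \sqrt{2 N} = \sqrt{2} \sqrt{N}$)
$c{\left(u \right)} = \frac{u}{4}$ ($c{\left(u \right)} = \frac{u \left(2 + 0\right)}{8} = \frac{u 2}{8} = \frac{2 u}{8} = \frac{u}{4}$)
$c{\left(v{\left(4 \right)} \right)} \left(-314\right) = \frac{\sqrt{2} \sqrt{4}}{4} \left(-314\right) = \frac{\sqrt{2} \cdot 2}{4} \left(-314\right) = \frac{2 \sqrt{2}}{4} \left(-314\right) = \frac{\sqrt{2}}{2} \left(-314\right) = - 157 \sqrt{2}$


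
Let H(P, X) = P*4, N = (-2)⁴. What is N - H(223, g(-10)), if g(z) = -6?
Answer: -876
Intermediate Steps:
N = 16
H(P, X) = 4*P
N - H(223, g(-10)) = 16 - 4*223 = 16 - 1*892 = 16 - 892 = -876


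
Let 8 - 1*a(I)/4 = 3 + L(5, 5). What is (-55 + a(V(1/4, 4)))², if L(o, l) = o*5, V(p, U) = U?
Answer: 18225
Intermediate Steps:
L(o, l) = 5*o
a(I) = -80 (a(I) = 32 - 4*(3 + 5*5) = 32 - 4*(3 + 25) = 32 - 4*28 = 32 - 112 = -80)
(-55 + a(V(1/4, 4)))² = (-55 - 80)² = (-135)² = 18225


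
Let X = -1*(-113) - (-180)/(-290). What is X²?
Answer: 10621081/841 ≈ 12629.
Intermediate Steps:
X = 3259/29 (X = 113 - (-180)*(-1)/290 = 113 - 1*18/29 = 113 - 18/29 = 3259/29 ≈ 112.38)
X² = (3259/29)² = 10621081/841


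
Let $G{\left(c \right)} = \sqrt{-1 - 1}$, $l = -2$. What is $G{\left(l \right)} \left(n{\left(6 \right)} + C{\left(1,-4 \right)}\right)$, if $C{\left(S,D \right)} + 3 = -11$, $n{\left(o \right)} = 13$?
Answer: $- i \sqrt{2} \approx - 1.4142 i$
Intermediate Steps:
$G{\left(c \right)} = i \sqrt{2}$ ($G{\left(c \right)} = \sqrt{-2} = i \sqrt{2}$)
$C{\left(S,D \right)} = -14$ ($C{\left(S,D \right)} = -3 - 11 = -14$)
$G{\left(l \right)} \left(n{\left(6 \right)} + C{\left(1,-4 \right)}\right) = i \sqrt{2} \left(13 - 14\right) = i \sqrt{2} \left(-1\right) = - i \sqrt{2}$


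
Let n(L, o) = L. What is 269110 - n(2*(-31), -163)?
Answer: 269172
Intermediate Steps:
269110 - n(2*(-31), -163) = 269110 - 2*(-31) = 269110 - 1*(-62) = 269110 + 62 = 269172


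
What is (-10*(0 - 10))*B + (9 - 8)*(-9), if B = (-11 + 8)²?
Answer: 891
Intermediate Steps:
B = 9 (B = (-3)² = 9)
(-10*(0 - 10))*B + (9 - 8)*(-9) = -10*(0 - 10)*9 + (9 - 8)*(-9) = -10*(-10)*9 + 1*(-9) = 100*9 - 9 = 900 - 9 = 891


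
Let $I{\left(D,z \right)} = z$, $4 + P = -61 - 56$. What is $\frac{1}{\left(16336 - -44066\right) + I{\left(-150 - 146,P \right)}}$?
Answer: $\frac{1}{60281} \approx 1.6589 \cdot 10^{-5}$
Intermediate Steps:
$P = -121$ ($P = -4 - 117 = -121$)
$\frac{1}{\left(16336 - -44066\right) + I{\left(-150 - 146,P \right)}} = \frac{1}{\left(16336 - -44066\right) - 121} = \frac{1}{\left(16336 + 44066\right) - 121} = \frac{1}{60402 - 121} = \frac{1}{60281}$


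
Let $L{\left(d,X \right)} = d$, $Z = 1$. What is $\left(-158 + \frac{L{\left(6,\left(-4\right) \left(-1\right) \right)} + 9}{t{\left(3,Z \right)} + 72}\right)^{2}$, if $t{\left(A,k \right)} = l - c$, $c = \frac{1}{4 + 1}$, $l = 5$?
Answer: $\frac{407999601}{16384} \approx 24902.0$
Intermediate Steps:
$c = \frac{1}{5} \approx 0.2$
$t{\left(A,k \right)} = \frac{24}{5}$ ($t{\left(A,k \right)} = 5 - \frac{1}{5} = \frac{24}{5}$)
$\left(-158 + \frac{L{\left(6,\left(-4\right) \left(-1\right) \right)} + 9}{t{\left(3,Z \right)} + 72}\right)^{2} = \left(-158 + \frac{6 + 9}{\frac{24}{5} + 72}\right)^{2} = \left(-158 + \frac{15}{\frac{384}{5}}\right)^{2} = \left(-158 + 15 \cdot \frac{5}{384}\right)^{2} = \left(-158 + \frac{25}{128}\right)^{2} = \left(- \frac{20199}{128}\right)^{2} = \frac{407999601}{16384}$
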